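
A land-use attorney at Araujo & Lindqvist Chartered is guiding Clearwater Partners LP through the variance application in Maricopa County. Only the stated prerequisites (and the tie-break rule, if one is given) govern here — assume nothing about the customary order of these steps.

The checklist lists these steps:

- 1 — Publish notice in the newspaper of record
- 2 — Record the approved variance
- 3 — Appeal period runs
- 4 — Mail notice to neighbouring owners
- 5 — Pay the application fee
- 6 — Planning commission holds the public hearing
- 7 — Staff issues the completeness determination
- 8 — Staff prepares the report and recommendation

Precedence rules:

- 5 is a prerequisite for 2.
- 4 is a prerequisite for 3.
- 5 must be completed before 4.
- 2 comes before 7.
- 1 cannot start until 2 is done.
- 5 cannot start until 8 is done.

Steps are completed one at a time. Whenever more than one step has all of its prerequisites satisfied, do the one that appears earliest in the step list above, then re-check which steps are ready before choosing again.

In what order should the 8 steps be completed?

6 8 5 2 1 4 3 7

Nothing is required for 6 and 8. 6 is listed earlier → 6 first.
Next only 8 has its prerequisites met → 8.
5 needed 8, now all done → 5.
Now 2 and 4 have their prerequisites met. 2 is listed earlier, so 2 next.
1 and 7 now also ready, so the ready set is {1, 4, 7}; 1 is listed earlier → 1.
Ready: 4 and 7. 4 is listed earlier → 4.
Now 3 and 7 have their prerequisites met. 3 is listed earlier, so 3 next.
Next only 7 has its prerequisites met → 7.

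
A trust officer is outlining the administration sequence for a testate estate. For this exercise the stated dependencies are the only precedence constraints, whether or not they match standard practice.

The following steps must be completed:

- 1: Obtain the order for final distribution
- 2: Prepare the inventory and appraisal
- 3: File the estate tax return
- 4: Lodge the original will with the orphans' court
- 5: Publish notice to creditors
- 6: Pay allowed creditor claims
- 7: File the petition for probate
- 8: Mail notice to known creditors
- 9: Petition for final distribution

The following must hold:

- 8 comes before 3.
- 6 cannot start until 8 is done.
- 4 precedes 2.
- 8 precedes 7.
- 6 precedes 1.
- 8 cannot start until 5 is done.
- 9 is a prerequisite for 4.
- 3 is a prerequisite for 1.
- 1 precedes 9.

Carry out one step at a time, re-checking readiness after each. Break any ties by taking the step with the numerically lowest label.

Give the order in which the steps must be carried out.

5 8 3 6 1 7 9 4 2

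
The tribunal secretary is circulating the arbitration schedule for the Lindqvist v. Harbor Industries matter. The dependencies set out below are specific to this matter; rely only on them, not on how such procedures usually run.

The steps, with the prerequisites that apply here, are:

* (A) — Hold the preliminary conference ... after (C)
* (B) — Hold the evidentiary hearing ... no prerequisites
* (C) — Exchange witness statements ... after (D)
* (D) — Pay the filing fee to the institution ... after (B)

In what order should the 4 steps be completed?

Only (B) has no prerequisites, so it is first.
(D) needed (B), now all done → (D).
(C) needed (D), now all done → (C).
(A) needed (C), now all done → (A).

(B) (D) (C) (A)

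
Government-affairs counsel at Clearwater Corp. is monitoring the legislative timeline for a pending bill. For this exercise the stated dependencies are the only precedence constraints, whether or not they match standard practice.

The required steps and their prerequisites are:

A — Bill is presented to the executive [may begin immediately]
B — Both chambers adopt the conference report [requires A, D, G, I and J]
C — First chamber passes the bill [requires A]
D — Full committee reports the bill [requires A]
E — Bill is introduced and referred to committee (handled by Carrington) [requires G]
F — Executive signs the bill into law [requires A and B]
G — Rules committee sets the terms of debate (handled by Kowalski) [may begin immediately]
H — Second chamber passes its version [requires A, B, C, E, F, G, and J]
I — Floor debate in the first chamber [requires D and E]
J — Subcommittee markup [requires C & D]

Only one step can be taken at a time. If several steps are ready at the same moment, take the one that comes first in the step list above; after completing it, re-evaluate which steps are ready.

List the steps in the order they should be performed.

Nothing is required for A and G. A is listed earlier → A first.
C and D now also ready, so the ready set is {C, D, G}; C is listed earlier → C.
D and G are both available; D is listed earlier → D.
J now also ready, so the ready set is {G, J}; G is listed earlier → G.
Ready: E and J. E is listed earlier → E.
Now I and J have their prerequisites met. I is listed earlier, so I next.
J needed C and D, now all done → J.
Next only B has its prerequisites met → B.
Next only F has its prerequisites met → F.
Next only H has its prerequisites met → H.

A C D G E I J B F H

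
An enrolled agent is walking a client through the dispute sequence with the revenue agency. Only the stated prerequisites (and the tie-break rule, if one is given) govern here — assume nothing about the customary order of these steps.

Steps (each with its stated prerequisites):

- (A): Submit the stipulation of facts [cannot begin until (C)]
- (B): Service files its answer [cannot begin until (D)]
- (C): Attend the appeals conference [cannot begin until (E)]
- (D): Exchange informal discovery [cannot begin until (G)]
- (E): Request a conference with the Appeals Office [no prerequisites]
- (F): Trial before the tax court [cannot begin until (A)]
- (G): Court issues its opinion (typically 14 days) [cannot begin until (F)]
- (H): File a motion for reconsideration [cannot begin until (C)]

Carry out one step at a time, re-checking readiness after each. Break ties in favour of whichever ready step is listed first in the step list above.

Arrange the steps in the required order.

(E), (C), (A), (F), (G), (D), (B), (H)

Only (E) has no prerequisites, so it is first.
(C) needed (E), now all done → (C).
Now (A) and (H) have their prerequisites met. (A) is listed earlier, so (A) next.
(F) and (H) are both available; (F) is listed earlier → (F).
(G) and (H) are both available; (G) is listed earlier → (G).
(D) now also ready, so the ready set is {(D), (H)}; (D) is listed earlier → (D).
Now (B) and (H) have their prerequisites met. (B) is listed earlier, so (B) next.
(H) needed (C), now all done → (H).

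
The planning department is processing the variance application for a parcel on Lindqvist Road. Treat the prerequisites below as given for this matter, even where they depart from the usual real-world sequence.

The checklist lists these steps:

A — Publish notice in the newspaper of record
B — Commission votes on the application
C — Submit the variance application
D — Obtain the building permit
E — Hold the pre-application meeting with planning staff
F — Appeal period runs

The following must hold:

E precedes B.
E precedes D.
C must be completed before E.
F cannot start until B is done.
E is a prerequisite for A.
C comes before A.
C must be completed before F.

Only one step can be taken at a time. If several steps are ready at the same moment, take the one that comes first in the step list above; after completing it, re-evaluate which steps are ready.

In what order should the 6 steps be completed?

Only C has no prerequisites, so it is first.
Next only E has its prerequisites met → E.
Ready: A, B and D. A is listed earlier → A.
Now B and D have their prerequisites met. B is listed earlier, so B next.
Ready: D and F. D is listed earlier → D.
F needed B and C, now all done → F.

C, E, A, B, D, F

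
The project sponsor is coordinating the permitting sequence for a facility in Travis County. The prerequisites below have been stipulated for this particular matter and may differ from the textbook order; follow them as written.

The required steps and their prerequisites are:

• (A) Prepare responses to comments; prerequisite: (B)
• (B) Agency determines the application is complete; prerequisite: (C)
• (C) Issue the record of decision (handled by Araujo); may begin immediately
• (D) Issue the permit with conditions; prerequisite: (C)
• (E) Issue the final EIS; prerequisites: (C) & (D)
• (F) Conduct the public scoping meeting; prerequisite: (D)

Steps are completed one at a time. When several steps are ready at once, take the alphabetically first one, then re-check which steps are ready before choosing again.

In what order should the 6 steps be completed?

Only (C) has no prerequisites, so it is first.
Ready: (B) and (D). (B) has the earlier label → (B).
Now (A) and (D) have their prerequisites met. (A) has the earlier label, so (A) next.
(D) needed (C), now all done → (D).
Now (E) and (F) have their prerequisites met. (E) has the earlier label, so (E) next.
That leaves (F) as the only ready step → (F).

(C) (B) (A) (D) (E) (F)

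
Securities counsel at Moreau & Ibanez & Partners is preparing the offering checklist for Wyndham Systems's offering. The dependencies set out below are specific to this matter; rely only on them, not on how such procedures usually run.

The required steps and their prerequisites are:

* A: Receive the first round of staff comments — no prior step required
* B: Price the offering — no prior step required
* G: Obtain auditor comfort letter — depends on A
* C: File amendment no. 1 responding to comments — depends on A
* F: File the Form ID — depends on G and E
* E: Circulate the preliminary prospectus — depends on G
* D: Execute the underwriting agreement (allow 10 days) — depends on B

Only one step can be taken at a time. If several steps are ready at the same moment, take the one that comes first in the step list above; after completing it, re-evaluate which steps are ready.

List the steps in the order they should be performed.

A, B, G, C, E, F, D

Nothing is required for A and B. A is listed earlier → A first.
B, G and C are all available; B is listed earlier → B.
D now also ready, so the ready set is {G, C, D}; G is listed earlier → G.
Ready: C, E and D. C is listed earlier → C.
Ready: E and D. E is listed earlier → E.
Now F and D have their prerequisites met. F is listed earlier, so F next.
D needed B, now all done → D.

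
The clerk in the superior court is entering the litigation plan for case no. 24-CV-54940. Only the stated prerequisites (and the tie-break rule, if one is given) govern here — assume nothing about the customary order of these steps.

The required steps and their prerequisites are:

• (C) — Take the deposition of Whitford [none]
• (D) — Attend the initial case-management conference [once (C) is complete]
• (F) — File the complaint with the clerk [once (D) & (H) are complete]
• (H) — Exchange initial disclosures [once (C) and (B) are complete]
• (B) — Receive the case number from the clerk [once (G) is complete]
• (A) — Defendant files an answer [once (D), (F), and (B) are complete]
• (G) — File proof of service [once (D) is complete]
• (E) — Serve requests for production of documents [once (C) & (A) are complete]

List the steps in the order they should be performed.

(C) (D) (G) (B) (H) (F) (A) (E)

(C) is the only step with nothing outstanding, so it goes first.
(D) needed (C), now all done → (D).
(G) is the only step now ready → (G).
(B) needed (G), now all done → (B).
Next only (H) has its prerequisites met → (H).
(F) needed (D) and (H), now all done → (F).
(A) needed (D), (F) and (B), now all done → (A).
(E) needed (C) and (A), now all done → (E).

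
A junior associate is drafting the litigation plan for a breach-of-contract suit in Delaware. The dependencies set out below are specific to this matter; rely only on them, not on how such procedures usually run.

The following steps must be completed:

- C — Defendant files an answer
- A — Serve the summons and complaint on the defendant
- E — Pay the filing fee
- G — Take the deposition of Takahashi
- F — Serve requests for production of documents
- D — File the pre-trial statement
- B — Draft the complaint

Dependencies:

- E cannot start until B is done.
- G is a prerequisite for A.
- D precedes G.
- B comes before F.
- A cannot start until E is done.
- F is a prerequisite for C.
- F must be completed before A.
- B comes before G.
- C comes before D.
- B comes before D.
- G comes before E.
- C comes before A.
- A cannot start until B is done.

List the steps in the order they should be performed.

B, F, C, D, G, E, A

Only B has no prerequisites, so it is first.
F needed B, now all done → F.
C needed F, now all done → C.
D needed C and B, now all done → D.
G needed D and B, now all done → G.
E is the only step now ready → E.
A is the only step now ready → A.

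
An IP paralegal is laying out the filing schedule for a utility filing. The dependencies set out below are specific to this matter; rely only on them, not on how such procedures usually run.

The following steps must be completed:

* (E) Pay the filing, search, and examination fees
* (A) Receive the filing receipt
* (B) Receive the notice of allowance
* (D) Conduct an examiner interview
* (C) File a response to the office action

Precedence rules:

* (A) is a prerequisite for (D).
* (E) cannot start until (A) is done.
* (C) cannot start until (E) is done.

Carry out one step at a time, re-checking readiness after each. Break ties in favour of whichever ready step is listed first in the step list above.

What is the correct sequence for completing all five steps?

(A) and (B) have no prerequisites; (A) is listed earlier, so (A) is first.
(E), (B) and (D) are all available; (E) is listed earlier → (E).
Now (B), (D) and (C) have their prerequisites met. (B) is listed earlier, so (B) next.
(D) and (C) are both available; (D) is listed earlier → (D).
(C) is the only step now ready → (C).

(A) → (E) → (B) → (D) → (C)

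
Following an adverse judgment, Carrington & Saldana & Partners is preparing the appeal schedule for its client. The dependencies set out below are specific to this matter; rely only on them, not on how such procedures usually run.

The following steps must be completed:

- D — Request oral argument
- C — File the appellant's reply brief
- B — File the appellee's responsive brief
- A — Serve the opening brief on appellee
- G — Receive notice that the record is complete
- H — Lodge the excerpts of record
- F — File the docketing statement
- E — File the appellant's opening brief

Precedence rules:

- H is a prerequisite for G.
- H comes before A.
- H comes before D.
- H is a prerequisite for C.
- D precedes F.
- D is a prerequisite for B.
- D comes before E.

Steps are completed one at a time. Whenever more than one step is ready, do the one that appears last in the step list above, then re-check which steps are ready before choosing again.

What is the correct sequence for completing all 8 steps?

H is the only step with nothing outstanding, so it goes first.
Now G, A, C and D have their prerequisites met. G is listed later, so G next.
A, C and D are all available; A is listed later → A.
C and D are both available; C is listed later → C.
That leaves D as the only ready step → D.
Ready: E, F and B. E is listed later → E.
Ready: F and B. F is listed later → F.
B is the only step now ready → B.

H → G → A → C → D → E → F → B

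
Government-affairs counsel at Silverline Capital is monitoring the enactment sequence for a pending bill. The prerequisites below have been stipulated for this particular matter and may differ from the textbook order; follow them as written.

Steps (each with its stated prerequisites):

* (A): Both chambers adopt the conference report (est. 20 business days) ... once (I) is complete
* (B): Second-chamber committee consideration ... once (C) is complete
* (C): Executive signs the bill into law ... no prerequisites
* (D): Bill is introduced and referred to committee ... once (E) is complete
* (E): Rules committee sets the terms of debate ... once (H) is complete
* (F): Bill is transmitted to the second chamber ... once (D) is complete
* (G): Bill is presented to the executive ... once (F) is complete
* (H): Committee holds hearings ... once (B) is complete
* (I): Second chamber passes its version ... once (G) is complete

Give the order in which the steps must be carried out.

Only (C) has no prerequisites, so it is first.
(B) is the only step now ready → (B).
Next only (H) has its prerequisites met → (H).
That leaves (E) as the only ready step → (E).
(D) needed (E), now all done → (D).
That leaves (F) as the only ready step → (F).
(G) needed (F), now all done → (G).
(I) needed (G), now all done → (I).
(A) needed (I), now all done → (A).

(C) (B) (H) (E) (D) (F) (G) (I) (A)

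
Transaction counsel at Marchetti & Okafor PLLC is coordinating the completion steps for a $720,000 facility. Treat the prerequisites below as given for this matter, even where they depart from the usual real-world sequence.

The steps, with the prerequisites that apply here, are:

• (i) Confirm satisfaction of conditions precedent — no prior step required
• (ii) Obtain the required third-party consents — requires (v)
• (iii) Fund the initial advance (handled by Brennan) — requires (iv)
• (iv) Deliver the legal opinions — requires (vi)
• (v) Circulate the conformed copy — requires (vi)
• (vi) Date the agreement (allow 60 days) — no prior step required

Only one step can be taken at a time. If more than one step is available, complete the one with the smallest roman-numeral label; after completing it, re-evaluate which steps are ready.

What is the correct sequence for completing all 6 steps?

(i), (vi), (iv), (iii), (v), (ii)

Nothing is required for (i) and (vi). (i) has the earlier label → (i) first.
(vi) is the only step now ready → (vi).
Ready: (iv) and (v). (iv) has the earlier label → (iv).
Ready: (iii) and (v). (iii) has the earlier label → (iii).
(v) needed (vi), now all done → (v).
(ii) needed (v), now all done → (ii).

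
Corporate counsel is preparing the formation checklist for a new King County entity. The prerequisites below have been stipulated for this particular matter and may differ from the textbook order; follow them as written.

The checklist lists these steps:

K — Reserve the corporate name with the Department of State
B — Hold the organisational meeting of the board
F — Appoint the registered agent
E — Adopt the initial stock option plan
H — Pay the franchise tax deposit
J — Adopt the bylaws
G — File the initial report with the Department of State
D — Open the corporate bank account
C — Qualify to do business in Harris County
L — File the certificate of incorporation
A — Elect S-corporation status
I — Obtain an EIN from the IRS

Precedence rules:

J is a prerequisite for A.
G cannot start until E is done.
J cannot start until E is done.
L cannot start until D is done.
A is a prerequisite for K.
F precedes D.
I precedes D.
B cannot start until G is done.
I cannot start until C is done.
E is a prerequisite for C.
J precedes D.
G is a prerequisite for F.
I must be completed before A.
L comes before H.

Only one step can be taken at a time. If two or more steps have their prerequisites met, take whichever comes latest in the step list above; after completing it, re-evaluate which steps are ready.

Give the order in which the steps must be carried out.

E has no prerequisites → E first.
C, G and J are all available; C is listed later → C.
I now also ready, so the ready set is {I, G, J}; I is listed later → I.
G and J are both available; G is listed later → G.
J, F and B are all available; J is listed later → J.
A now also ready, so the ready set is {A, F, B}; A is listed later → A.
Ready: F, B and K. F is listed later → F.
Now D, B and K have their prerequisites met. D is listed later, so D next.
L, B and K are all available; L is listed later → L.
H now also ready, so the ready set is {H, B, K}; H is listed later → H.
Now B and K have their prerequisites met. B is listed later, so B next.
That leaves K as the only ready step → K.

E, C, I, G, J, A, F, D, L, H, B, K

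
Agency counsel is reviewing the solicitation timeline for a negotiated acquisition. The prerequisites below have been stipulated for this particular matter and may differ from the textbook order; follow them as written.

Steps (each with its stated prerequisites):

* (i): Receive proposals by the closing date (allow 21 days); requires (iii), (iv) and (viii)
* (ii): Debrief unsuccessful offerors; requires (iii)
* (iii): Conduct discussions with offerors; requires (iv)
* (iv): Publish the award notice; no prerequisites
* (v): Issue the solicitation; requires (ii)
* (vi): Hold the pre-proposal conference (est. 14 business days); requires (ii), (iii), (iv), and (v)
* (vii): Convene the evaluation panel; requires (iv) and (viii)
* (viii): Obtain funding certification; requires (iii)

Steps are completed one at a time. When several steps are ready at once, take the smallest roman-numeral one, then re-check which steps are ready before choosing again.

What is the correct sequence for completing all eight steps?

(iv), (iii), (ii), (v), (vi), (viii), (i), (vii)

Only (iv) has no prerequisites, so it is first.
That leaves (iii) as the only ready step → (iii).
Ready: (ii) and (viii). (ii) has the earlier label → (ii).
(v) and (viii) are both available; (v) has the earlier label → (v).
(vi) now also ready, so the ready set is {(vi), (viii)}; (vi) has the earlier label → (vi).
(viii) is the only step now ready → (viii).
(i) and (vii) are both available; (i) has the earlier label → (i).
Next only (vii) has its prerequisites met → (vii).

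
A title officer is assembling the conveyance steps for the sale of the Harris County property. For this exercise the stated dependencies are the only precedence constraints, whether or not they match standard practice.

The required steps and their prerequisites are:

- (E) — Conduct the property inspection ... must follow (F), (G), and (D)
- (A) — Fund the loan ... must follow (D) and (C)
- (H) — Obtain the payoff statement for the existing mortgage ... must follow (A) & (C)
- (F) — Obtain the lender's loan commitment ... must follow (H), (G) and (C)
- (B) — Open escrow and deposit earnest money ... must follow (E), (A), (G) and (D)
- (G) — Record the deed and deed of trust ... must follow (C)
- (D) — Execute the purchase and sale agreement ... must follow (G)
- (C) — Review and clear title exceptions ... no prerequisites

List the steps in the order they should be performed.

(C), (G), (D), (A), (H), (F), (E), (B)

(C) is the only step with nothing outstanding, so it goes first.
(G) needed (C), now all done → (G).
Next only (D) has its prerequisites met → (D).
Next only (A) has its prerequisites met → (A).
Next only (H) has its prerequisites met → (H).
(F) needed (H), (G) and (C), now all done → (F).
(E) needed (F), (G) and (D), now all done → (E).
That leaves (B) as the only ready step → (B).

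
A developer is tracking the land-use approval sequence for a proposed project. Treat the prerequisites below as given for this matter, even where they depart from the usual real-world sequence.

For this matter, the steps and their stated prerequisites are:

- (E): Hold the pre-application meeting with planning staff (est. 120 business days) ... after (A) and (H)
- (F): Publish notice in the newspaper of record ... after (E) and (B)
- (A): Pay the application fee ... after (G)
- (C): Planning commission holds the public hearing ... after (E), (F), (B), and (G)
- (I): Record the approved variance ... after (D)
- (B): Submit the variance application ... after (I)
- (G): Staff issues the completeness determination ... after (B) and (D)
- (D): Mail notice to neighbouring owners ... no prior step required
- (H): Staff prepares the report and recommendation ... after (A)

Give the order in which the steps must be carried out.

(D), (I), (B), (G), (A), (H), (E), (F), (C)

(D) is the only step with nothing outstanding, so it goes first.
(I) is the only step now ready → (I).
(B) needed (I), now all done → (B).
(G) needed (B) and (D), now all done → (G).
(A) needed (G), now all done → (A).
That leaves (H) as the only ready step → (H).
Next only (E) has its prerequisites met → (E).
Next only (F) has its prerequisites met → (F).
(C) needed (E), (F), (B) and (G), now all done → (C).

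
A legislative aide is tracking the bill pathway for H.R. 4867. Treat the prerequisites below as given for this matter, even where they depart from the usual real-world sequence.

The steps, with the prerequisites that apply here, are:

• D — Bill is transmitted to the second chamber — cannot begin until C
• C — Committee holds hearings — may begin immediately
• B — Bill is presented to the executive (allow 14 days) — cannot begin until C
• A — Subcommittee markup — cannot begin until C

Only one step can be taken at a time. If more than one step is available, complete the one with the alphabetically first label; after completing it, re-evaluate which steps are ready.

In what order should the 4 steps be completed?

C, A, B, D

C has no prerequisites → C first.
Now A, B and D have their prerequisites met. A has the earlier label, so A next.
Ready: B and D. B has the earlier label → B.
That leaves D as the only ready step → D.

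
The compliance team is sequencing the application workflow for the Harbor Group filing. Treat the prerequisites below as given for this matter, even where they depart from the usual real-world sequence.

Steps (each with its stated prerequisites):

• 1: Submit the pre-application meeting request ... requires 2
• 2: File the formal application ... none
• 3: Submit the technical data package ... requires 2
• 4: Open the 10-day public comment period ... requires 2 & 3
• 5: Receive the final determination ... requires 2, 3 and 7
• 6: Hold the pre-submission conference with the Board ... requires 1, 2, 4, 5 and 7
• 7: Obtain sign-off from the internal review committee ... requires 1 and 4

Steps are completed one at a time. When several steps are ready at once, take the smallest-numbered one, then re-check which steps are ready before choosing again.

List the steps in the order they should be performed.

2 1 3 4 7 5 6

2 is the only step with nothing outstanding, so it goes first.
1 and 3 are both available; 1 has the earlier label → 1.
3 needed 2, now all done → 3.
4 needed 2 and 3, now all done → 4.
Next only 7 has its prerequisites met → 7.
5 is the only step now ready → 5.
6 needed 1, 2, 4, 5 and 7, now all done → 6.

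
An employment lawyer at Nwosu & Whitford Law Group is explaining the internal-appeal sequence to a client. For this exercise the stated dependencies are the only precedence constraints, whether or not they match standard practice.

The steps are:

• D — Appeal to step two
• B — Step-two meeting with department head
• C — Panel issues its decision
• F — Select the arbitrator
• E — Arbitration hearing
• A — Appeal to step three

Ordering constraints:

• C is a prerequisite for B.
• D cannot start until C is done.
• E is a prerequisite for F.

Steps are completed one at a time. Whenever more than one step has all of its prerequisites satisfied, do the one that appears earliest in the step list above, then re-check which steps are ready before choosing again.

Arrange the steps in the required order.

C, D, B, E, F, A

Nothing is required for C, E and A. C is listed earlier → C first.
Now D, B, E and A have their prerequisites met. D is listed earlier, so D next.
Ready: B, E and A. B is listed earlier → B.
Now E and A have their prerequisites met. E is listed earlier, so E next.
F now also ready, so the ready set is {F, A}; F is listed earlier → F.
That leaves A as the only ready step → A.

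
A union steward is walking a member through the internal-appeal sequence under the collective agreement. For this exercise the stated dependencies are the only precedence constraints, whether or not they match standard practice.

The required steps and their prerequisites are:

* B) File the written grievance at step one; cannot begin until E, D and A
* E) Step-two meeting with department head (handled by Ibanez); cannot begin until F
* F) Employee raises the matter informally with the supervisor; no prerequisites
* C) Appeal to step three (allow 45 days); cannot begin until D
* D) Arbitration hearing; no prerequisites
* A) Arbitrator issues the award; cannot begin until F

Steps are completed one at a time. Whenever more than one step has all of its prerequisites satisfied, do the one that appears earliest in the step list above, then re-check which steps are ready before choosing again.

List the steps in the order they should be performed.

F → E → D → C → A → B

F and D have no prerequisites; F is listed earlier, so F is first.
Now E, D and A have their prerequisites met. E is listed earlier, so E next.
Now D and A have their prerequisites met. D is listed earlier, so D next.
Ready: C and A. C is listed earlier → C.
That leaves A as the only ready step → A.
B needed E, D and A, now all done → B.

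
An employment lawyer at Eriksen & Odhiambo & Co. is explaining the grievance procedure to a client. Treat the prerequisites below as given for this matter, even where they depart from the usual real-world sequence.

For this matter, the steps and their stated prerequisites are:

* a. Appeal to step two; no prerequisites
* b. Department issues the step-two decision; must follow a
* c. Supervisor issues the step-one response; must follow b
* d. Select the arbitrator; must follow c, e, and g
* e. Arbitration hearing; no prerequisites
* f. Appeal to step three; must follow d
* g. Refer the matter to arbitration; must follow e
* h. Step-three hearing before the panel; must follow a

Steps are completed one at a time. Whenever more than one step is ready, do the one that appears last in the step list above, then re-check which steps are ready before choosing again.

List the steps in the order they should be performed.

e → g → a → h → b → c → d → f

Nothing is required for e and a. e is listed later → e first.
g now also ready, so the ready set is {g, a}; g is listed later → g.
Next only a has its prerequisites met → a.
h and b are both available; h is listed later → h.
b needed a, now all done → b.
Next only c has its prerequisites met → c.
d needed g, e and c, now all done → d.
That leaves f as the only ready step → f.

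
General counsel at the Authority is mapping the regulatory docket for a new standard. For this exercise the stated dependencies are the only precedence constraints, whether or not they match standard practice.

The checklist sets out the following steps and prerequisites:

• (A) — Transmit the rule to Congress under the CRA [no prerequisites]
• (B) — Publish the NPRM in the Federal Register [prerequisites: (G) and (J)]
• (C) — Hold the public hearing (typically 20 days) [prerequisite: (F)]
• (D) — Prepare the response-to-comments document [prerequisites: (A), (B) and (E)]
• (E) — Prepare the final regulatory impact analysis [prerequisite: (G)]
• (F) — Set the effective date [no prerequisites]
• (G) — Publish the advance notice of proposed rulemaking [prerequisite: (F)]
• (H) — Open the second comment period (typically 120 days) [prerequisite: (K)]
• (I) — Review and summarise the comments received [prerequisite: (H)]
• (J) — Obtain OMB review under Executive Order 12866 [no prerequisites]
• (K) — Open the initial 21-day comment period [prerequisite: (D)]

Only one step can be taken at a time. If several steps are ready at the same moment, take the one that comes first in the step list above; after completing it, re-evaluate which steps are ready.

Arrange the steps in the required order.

(A) → (F) → (C) → (G) → (E) → (J) → (B) → (D) → (K) → (H) → (I)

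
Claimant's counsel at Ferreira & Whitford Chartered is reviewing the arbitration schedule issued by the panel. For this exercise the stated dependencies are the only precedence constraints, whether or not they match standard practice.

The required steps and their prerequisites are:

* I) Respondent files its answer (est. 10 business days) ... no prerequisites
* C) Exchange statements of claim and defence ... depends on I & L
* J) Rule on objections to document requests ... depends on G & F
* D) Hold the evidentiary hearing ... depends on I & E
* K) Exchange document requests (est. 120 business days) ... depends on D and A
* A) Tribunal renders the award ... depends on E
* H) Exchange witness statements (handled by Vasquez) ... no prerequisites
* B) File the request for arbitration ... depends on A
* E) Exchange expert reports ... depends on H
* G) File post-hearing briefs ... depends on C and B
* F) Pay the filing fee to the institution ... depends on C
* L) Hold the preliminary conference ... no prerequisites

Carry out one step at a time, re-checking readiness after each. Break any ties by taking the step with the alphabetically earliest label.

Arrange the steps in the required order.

H, E, A, B, I, D, K, L, C, F, G, J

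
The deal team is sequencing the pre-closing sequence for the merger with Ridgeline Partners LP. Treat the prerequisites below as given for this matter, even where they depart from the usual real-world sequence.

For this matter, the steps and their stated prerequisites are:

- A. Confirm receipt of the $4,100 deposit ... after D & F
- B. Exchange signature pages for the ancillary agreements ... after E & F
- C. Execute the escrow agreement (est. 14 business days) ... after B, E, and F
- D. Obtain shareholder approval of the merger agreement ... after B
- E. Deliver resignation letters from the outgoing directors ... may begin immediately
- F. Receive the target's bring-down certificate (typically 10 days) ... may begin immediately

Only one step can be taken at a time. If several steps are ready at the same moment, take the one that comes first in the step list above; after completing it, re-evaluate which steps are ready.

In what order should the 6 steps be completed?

Nothing is required for E and F. E is listed earlier → E first.
Next only F has its prerequisites met → F.
Next only B has its prerequisites met → B.
Ready: C and D. C is listed earlier → C.
D needed B, now all done → D.
That leaves A as the only ready step → A.

E → F → B → C → D → A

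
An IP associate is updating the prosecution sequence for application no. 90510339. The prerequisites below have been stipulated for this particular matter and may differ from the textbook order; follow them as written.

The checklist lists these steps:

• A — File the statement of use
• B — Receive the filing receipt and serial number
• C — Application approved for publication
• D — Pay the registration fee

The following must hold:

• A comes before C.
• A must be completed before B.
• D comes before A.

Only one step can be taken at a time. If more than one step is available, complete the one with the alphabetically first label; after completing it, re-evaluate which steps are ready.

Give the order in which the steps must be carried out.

D, A, B, C

D is the only step with nothing outstanding, so it goes first.
Next only A has its prerequisites met → A.
Now B and C have their prerequisites met. B has the earlier label, so B next.
C needed A, now all done → C.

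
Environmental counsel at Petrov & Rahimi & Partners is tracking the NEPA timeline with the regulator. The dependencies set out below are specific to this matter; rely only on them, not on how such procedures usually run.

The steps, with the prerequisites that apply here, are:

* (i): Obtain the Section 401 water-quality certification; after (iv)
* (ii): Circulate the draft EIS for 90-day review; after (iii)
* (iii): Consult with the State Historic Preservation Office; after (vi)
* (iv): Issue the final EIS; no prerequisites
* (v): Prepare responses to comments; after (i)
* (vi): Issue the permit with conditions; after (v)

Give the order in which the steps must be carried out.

(iv) has no prerequisites → (iv) first.
(i) needed (iv), now all done → (i).
(v) is the only step now ready → (v).
(vi) needed (v), now all done → (vi).
That leaves (iii) as the only ready step → (iii).
(ii) needed (iii), now all done → (ii).

(iv), (i), (v), (vi), (iii), (ii)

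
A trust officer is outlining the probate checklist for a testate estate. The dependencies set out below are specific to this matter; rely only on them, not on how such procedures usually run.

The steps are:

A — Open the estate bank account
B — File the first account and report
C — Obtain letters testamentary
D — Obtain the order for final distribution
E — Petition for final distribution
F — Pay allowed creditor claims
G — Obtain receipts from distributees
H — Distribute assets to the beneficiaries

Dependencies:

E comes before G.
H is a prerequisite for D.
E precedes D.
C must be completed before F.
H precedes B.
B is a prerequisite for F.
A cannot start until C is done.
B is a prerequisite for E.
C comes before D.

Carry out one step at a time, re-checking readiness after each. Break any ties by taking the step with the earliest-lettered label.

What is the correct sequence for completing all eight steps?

C → A → H → B → E → D → F → G

Nothing is required for C and H. C has the earlier label → C first.
A now also ready, so the ready set is {A, H}; A has the earlier label → A.
That leaves H as the only ready step → H.
B needed H, now all done → B.
Now E and F have their prerequisites met. E has the earlier label, so E next.
D and G now also ready, so the ready set is {D, F, G}; D has the earlier label → D.
F and G are both available; F has the earlier label → F.
That leaves G as the only ready step → G.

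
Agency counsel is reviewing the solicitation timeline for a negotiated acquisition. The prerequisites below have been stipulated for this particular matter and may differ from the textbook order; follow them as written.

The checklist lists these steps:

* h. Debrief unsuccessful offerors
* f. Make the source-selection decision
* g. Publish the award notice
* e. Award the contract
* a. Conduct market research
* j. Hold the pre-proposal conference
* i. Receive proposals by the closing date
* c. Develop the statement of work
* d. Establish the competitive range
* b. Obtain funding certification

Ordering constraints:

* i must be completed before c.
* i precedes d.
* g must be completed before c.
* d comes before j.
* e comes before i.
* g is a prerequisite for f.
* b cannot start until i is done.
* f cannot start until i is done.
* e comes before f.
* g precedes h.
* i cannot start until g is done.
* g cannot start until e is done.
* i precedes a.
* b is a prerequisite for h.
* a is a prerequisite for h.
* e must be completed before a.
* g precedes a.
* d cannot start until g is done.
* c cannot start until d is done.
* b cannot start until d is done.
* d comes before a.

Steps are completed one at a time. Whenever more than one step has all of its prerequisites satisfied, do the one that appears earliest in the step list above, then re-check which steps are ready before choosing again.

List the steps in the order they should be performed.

e, g, i, f, d, a, j, c, b, h

Only e has no prerequisites, so it is first.
g is the only step now ready → g.
i needed g and e, now all done → i.
f and d are both available; f is listed earlier → f.
That leaves d as the only ready step → d.
Now a, j, c and b have their prerequisites met. a is listed earlier, so a next.
Ready: j, c and b. j is listed earlier → j.
Ready: c and b. c is listed earlier → c.
Next only b has its prerequisites met → b.
That leaves h as the only ready step → h.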